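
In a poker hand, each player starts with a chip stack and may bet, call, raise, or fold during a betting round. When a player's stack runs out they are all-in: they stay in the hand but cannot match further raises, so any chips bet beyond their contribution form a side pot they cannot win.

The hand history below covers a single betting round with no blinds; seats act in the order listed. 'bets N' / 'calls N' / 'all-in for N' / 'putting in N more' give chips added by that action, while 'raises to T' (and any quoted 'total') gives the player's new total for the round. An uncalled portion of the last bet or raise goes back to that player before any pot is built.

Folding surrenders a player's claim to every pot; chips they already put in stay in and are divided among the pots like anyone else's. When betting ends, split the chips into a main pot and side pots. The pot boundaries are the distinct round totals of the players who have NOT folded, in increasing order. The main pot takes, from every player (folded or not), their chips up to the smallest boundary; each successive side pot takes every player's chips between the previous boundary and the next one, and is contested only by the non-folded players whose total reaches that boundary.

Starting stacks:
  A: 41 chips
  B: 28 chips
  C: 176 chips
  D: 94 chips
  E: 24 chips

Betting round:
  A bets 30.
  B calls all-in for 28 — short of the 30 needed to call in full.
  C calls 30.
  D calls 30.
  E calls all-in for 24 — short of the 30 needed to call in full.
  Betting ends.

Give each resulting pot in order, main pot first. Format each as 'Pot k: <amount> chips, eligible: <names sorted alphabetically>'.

Contributions: A=30, B=28, C=30, D=30, E=24
Pot levels (distinct totals of non-folded players): 24, 28, 30
Layer 1-24: 24 each from A, B, C, D, E = 24*5 = 120 chips; eligible A, B, C, D, E
Layer 25-28: 4 each from A, B, C, D = 4*4 = 16 chips; eligible A, B, C, D
Layer 29-30: 2 each from A, C, D = 2*3 = 6 chips; eligible A, C, D

Pot 1: 120 chips, eligible: A, B, C, D, E
Pot 2: 16 chips, eligible: A, B, C, D
Pot 3: 6 chips, eligible: A, C, D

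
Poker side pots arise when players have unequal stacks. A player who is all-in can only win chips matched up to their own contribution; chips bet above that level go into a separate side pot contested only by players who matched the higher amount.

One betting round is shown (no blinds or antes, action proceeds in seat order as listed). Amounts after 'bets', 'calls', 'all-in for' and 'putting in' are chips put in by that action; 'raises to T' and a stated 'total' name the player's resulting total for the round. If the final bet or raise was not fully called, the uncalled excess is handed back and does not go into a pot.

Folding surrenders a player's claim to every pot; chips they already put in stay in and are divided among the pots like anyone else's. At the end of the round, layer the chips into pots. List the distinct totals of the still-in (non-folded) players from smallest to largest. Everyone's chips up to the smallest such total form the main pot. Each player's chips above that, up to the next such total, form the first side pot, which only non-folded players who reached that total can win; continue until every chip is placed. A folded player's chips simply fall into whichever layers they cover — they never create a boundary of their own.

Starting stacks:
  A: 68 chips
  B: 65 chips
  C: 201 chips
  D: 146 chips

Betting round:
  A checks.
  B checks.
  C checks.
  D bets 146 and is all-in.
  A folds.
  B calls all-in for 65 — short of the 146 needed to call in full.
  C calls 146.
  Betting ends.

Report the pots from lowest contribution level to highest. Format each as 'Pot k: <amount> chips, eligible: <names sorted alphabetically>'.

Contributions: B=65, C=146, D=146
Folded: A
Pot levels (distinct totals of non-folded players): 65, 146
Layer 1-65: 65 each from B, C, D = 65*3 = 195 chips; eligible B, C, D
Layer 66-146: 81 each from C, D = 81*2 = 162 chips; eligible C, D

Pot 1: 195 chips, eligible: B, C, D
Pot 2: 162 chips, eligible: C, D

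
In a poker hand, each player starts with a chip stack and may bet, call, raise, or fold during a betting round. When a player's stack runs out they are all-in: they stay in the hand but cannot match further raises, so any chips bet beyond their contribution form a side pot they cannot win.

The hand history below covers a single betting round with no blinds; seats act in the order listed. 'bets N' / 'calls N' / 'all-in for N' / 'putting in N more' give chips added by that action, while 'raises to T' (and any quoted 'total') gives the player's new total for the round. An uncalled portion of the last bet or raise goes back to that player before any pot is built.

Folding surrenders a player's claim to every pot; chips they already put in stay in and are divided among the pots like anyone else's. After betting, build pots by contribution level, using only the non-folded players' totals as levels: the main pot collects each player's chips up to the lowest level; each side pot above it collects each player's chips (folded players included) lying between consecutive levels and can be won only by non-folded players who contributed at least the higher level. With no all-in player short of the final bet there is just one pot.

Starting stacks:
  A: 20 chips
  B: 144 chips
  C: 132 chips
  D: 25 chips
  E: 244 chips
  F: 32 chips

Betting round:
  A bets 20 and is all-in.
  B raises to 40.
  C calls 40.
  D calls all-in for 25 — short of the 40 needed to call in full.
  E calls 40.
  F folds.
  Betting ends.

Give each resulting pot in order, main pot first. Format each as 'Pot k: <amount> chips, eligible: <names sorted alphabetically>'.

Contributions: A=20, B=40, C=40, D=25, E=40
Folded: F
Pot levels (distinct totals of non-folded players): 20, 25, 40
Layer 1-20: 20 each from A, B, C, D, E = 20*5 = 100 chips; eligible A, B, C, D, E
Layer 21-25: 5 each from B, C, D, E = 5*4 = 20 chips; eligible B, C, D, E
Layer 26-40: 15 each from B, C, E = 15*3 = 45 chips; eligible B, C, E

Pot 1: 100 chips, eligible: A, B, C, D, E
Pot 2: 20 chips, eligible: B, C, D, E
Pot 3: 45 chips, eligible: B, C, E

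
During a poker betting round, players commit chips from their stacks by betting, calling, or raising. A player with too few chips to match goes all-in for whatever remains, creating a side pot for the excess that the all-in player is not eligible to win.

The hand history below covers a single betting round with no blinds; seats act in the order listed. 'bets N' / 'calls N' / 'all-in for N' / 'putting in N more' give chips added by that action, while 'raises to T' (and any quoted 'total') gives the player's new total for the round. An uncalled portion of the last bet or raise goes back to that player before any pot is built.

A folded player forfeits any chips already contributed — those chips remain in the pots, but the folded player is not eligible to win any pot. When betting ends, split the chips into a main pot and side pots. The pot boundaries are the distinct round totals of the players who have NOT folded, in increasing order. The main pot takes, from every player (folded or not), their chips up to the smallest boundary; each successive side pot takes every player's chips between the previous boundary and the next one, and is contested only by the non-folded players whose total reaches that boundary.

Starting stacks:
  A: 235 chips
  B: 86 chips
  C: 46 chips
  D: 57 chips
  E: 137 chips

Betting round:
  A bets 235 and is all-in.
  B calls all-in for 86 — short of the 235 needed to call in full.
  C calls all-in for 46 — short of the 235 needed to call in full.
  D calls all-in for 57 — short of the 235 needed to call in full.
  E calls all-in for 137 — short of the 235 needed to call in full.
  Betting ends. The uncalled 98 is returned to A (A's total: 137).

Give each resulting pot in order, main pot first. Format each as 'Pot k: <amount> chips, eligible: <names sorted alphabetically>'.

Pot 1: 230 chips, eligible: A, B, C, D, E
Pot 2: 44 chips, eligible: A, B, D, E
Pot 3: 87 chips, eligible: A, B, E
Pot 4: 102 chips, eligible: A, E

Derivation:
Contributions (after 98 returned to A): A=137, B=86, C=46, D=57, E=137
Pot levels (distinct totals of non-folded players): 46, 57, 86, 137
Layer 1-46: 46 each from A, B, C, D, E = 46*5 = 230 chips; eligible A, B, C, D, E
Layer 47-57: 11 each from A, B, D, E = 11*4 = 44 chips; eligible A, B, D, E
Layer 58-86: 29 each from A, B, E = 29*3 = 87 chips; eligible A, B, E
Layer 87-137: 51 each from A, E = 51*2 = 102 chips; eligible A, E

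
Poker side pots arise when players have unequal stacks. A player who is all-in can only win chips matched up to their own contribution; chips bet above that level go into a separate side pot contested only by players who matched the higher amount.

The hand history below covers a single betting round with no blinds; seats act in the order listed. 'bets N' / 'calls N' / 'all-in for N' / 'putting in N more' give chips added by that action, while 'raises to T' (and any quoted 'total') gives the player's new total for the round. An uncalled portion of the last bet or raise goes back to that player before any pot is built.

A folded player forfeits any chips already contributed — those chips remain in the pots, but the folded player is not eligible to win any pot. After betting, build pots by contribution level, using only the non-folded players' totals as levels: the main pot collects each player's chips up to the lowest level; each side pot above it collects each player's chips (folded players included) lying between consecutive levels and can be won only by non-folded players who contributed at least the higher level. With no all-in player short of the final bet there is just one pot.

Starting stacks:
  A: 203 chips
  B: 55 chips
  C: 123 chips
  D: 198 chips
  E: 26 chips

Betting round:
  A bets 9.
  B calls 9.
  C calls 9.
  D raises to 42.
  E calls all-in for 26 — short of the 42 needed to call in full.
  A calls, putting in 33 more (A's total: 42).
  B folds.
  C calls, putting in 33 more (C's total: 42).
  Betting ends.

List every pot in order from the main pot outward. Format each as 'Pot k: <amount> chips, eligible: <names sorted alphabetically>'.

Pot 1: 113 chips, eligible: A, C, D, E
Pot 2: 48 chips, eligible: A, C, D

Derivation:
Contributions: A=42, B=9, C=42, D=42, E=26
Folded: B
Pot levels (distinct totals of non-folded players): 26, 42
Layer 1-26: A 26 + B 9 + C 26 + D 26 + E 26 = 113 chips; eligible A, C, D, E
Layer 27-42: 16 each from A, C, D = 16*3 = 48 chips; eligible A, C, D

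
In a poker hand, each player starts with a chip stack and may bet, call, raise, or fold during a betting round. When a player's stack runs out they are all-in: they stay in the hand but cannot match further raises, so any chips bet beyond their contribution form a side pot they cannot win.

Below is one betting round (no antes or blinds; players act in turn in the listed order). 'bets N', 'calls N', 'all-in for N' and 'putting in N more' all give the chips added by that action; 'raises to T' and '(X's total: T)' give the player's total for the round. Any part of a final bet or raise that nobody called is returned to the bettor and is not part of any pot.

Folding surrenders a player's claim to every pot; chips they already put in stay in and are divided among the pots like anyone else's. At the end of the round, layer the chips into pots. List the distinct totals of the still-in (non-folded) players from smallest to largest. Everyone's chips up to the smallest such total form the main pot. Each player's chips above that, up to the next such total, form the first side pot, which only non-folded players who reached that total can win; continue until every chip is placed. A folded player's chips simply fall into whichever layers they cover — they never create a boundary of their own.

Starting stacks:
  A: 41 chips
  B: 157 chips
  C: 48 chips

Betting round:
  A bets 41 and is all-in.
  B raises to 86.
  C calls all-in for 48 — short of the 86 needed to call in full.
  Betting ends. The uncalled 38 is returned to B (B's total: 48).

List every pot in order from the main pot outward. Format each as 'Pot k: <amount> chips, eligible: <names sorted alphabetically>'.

Pot 1: 123 chips, eligible: A, B, C
Pot 2: 14 chips, eligible: B, C

Derivation:
Contributions (after 38 returned to B): A=41, B=48, C=48
Pot levels (distinct totals of non-folded players): 41, 48
Layer 1-41: 41 each from A, B, C = 41*3 = 123 chips; eligible A, B, C
Layer 42-48: 7 each from B, C = 7*2 = 14 chips; eligible B, C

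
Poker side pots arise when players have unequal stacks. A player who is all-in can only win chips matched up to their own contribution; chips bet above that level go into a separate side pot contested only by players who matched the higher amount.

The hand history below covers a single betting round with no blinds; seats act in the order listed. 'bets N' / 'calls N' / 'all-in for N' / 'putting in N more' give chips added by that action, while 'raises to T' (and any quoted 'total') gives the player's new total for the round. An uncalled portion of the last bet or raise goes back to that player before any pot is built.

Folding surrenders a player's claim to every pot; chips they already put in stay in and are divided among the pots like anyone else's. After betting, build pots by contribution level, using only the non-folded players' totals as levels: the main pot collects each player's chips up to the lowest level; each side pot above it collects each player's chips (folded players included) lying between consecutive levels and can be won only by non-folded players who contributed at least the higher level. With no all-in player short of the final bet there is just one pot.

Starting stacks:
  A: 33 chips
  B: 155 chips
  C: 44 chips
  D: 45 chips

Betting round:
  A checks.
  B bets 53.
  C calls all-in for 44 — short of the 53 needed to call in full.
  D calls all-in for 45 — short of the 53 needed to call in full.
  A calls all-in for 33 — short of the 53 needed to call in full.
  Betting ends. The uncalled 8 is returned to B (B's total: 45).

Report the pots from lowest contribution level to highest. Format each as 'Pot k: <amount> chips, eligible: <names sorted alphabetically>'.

Contributions (after 8 returned to B): A=33, B=45, C=44, D=45
Pot levels (distinct totals of non-folded players): 33, 44, 45
Layer 1-33: 33 each from A, B, C, D = 33*4 = 132 chips; eligible A, B, C, D
Layer 34-44: 11 each from B, C, D = 11*3 = 33 chips; eligible B, C, D
Layer 45-45: 1 each from B, D = 1*2 = 2 chips; eligible B, D

Pot 1: 132 chips, eligible: A, B, C, D
Pot 2: 33 chips, eligible: B, C, D
Pot 3: 2 chips, eligible: B, D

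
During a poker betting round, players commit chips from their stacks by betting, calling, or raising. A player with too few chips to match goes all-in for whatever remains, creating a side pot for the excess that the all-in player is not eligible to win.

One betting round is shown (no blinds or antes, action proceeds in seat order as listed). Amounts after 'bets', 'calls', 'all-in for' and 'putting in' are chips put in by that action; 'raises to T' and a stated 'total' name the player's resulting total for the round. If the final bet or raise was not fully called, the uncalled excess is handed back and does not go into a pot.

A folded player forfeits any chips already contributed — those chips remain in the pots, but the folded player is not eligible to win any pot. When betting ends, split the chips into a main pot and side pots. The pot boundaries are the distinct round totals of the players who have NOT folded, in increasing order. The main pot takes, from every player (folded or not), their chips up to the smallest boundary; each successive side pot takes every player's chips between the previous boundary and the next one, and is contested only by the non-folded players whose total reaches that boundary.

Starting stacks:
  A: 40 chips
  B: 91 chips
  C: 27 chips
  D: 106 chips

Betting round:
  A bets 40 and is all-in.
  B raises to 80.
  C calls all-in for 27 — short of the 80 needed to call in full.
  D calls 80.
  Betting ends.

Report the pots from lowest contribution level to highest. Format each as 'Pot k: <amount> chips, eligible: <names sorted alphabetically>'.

Pot 1: 108 chips, eligible: A, B, C, D
Pot 2: 39 chips, eligible: A, B, D
Pot 3: 80 chips, eligible: B, D

Derivation:
Contributions: A=40, B=80, C=27, D=80
Pot levels (distinct totals of non-folded players): 27, 40, 80
Layer 1-27: 27 each from A, B, C, D = 27*4 = 108 chips; eligible A, B, C, D
Layer 28-40: 13 each from A, B, D = 13*3 = 39 chips; eligible A, B, D
Layer 41-80: 40 each from B, D = 40*2 = 80 chips; eligible B, D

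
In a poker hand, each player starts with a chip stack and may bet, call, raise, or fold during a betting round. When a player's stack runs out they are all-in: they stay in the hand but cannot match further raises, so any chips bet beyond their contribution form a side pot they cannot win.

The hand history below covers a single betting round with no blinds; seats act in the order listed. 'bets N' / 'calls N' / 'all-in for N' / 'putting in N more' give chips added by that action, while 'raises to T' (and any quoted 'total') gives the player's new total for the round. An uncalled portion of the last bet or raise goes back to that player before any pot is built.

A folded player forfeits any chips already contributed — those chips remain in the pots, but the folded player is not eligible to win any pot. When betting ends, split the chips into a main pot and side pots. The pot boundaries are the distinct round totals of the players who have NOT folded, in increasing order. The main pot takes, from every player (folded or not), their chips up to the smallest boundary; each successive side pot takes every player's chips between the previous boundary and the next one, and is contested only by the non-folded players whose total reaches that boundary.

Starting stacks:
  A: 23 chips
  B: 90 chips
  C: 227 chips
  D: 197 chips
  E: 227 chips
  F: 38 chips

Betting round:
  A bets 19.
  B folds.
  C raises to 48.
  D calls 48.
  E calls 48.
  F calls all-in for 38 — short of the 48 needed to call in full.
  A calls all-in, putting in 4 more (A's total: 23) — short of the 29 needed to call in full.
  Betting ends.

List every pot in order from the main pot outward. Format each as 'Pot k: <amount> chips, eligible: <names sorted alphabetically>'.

Contributions: A=23, C=48, D=48, E=48, F=38
Folded: B
Pot levels (distinct totals of non-folded players): 23, 38, 48
Layer 1-23: 23 each from A, C, D, E, F = 23*5 = 115 chips; eligible A, C, D, E, F
Layer 24-38: 15 each from C, D, E, F = 15*4 = 60 chips; eligible C, D, E, F
Layer 39-48: 10 each from C, D, E = 10*3 = 30 chips; eligible C, D, E

Pot 1: 115 chips, eligible: A, C, D, E, F
Pot 2: 60 chips, eligible: C, D, E, F
Pot 3: 30 chips, eligible: C, D, E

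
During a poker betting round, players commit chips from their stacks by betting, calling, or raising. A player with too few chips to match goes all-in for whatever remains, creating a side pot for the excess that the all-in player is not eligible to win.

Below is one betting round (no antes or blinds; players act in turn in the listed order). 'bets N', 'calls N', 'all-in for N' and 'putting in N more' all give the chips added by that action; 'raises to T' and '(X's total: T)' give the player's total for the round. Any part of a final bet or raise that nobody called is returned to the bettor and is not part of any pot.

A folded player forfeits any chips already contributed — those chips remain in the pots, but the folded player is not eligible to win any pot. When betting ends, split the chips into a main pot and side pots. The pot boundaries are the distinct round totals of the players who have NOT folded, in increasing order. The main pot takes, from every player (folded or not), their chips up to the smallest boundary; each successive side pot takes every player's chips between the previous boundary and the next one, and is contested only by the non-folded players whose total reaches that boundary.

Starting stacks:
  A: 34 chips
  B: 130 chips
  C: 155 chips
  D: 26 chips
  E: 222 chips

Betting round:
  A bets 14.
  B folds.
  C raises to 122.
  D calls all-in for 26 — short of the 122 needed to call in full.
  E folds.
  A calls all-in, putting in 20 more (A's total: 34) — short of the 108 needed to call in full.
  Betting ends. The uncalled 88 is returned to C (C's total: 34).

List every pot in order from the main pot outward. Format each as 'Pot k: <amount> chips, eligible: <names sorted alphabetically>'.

Contributions (after 88 returned to C): A=34, C=34, D=26
Folded: B, E
Pot levels (distinct totals of non-folded players): 26, 34
Layer 1-26: 26 each from A, C, D = 26*3 = 78 chips; eligible A, C, D
Layer 27-34: 8 each from A, C = 8*2 = 16 chips; eligible A, C

Pot 1: 78 chips, eligible: A, C, D
Pot 2: 16 chips, eligible: A, C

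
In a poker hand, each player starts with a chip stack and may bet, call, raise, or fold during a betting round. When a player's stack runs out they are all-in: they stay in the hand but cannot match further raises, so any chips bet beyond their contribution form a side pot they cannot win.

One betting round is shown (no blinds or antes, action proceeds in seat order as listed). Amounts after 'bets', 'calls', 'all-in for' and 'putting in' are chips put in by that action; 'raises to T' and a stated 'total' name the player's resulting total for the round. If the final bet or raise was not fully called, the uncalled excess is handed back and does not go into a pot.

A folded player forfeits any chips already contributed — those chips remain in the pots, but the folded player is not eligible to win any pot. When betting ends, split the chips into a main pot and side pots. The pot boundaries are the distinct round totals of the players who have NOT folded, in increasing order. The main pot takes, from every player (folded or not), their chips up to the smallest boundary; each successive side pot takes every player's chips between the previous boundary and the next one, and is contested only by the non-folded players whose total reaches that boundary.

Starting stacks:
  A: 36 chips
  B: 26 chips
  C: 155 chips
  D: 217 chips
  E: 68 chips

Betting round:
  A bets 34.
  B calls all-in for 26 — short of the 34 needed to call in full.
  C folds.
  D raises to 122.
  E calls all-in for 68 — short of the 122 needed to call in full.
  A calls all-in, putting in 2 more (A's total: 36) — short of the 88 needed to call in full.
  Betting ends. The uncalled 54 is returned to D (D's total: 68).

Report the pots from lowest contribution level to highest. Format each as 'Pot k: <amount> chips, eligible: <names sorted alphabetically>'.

Pot 1: 104 chips, eligible: A, B, D, E
Pot 2: 30 chips, eligible: A, D, E
Pot 3: 64 chips, eligible: D, E

Derivation:
Contributions (after 54 returned to D): A=36, B=26, D=68, E=68
Folded: C
Pot levels (distinct totals of non-folded players): 26, 36, 68
Layer 1-26: 26 each from A, B, D, E = 26*4 = 104 chips; eligible A, B, D, E
Layer 27-36: 10 each from A, D, E = 10*3 = 30 chips; eligible A, D, E
Layer 37-68: 32 each from D, E = 32*2 = 64 chips; eligible D, E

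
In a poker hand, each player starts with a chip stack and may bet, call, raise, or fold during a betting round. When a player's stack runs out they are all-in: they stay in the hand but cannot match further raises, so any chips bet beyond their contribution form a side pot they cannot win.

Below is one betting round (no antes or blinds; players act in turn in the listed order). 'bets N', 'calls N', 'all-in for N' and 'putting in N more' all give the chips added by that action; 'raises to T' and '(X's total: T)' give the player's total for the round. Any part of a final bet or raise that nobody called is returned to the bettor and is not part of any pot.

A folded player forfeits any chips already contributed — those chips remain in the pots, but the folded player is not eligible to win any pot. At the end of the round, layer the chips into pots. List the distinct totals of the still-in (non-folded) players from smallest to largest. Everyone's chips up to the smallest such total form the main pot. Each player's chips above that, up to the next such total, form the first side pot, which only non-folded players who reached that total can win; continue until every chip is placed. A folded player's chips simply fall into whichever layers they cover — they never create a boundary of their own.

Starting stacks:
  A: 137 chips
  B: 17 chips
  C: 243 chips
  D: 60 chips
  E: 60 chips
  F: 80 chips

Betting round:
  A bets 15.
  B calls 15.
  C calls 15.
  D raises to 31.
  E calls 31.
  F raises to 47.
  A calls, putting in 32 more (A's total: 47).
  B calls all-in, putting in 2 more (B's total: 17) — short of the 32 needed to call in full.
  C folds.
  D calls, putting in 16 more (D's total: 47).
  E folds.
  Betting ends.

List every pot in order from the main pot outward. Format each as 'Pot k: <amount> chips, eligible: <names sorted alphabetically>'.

Pot 1: 100 chips, eligible: A, B, D, F
Pot 2: 104 chips, eligible: A, D, F

Derivation:
Contributions: A=47, B=17, C=15, D=47, E=31, F=47
Folded: C, E
Pot levels (distinct totals of non-folded players): 17, 47
Layer 1-17: A 17 + B 17 + C 15 + D 17 + E 17 + F 17 = 100 chips; eligible A, B, D, F
Layer 18-47: A 30 + D 30 + E 14 + F 30 = 104 chips; eligible A, D, F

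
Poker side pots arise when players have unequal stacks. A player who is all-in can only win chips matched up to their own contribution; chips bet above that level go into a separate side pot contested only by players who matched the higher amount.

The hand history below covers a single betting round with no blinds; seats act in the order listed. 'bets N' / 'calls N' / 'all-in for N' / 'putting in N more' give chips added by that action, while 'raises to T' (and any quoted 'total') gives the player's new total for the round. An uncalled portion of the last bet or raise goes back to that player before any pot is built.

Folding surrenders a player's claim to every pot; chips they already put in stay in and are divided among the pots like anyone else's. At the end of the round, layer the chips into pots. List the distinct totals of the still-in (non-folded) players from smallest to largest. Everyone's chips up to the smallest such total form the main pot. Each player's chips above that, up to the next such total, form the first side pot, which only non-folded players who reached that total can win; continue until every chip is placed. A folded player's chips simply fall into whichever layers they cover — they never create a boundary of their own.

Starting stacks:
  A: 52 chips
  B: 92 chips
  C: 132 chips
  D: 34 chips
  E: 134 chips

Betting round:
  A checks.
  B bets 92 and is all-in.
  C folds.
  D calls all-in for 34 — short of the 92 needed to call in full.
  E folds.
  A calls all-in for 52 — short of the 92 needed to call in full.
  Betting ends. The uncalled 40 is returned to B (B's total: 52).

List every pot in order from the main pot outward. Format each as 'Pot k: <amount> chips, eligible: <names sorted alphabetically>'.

Contributions (after 40 returned to B): A=52, B=52, D=34
Folded: C, E
Pot levels (distinct totals of non-folded players): 34, 52
Layer 1-34: 34 each from A, B, D = 34*3 = 102 chips; eligible A, B, D
Layer 35-52: 18 each from A, B = 18*2 = 36 chips; eligible A, B

Pot 1: 102 chips, eligible: A, B, D
Pot 2: 36 chips, eligible: A, B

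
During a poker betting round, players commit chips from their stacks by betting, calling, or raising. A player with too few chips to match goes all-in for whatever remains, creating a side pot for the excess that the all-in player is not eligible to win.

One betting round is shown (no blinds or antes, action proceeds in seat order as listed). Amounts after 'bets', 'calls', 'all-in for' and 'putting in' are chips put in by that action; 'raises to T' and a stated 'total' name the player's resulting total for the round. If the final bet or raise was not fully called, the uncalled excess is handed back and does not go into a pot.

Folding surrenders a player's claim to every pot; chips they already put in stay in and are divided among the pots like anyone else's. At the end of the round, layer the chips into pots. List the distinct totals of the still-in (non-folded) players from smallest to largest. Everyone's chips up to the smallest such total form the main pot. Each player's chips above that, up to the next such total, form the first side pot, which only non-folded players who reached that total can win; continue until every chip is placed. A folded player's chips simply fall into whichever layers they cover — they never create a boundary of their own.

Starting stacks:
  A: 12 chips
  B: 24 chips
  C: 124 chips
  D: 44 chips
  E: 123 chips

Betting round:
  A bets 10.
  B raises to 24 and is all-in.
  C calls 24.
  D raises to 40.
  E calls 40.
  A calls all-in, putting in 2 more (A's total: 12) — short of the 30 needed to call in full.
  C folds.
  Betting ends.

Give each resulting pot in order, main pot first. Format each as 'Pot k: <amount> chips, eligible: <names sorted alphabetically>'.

Contributions: A=12, B=24, C=24, D=40, E=40
Folded: C
Pot levels (distinct totals of non-folded players): 12, 24, 40
Layer 1-12: 12 each from A, B, C, D, E = 12*5 = 60 chips; eligible A, B, D, E
Layer 13-24: 12 each from B, C, D, E = 12*4 = 48 chips; eligible B, D, E
Layer 25-40: 16 each from D, E = 16*2 = 32 chips; eligible D, E

Pot 1: 60 chips, eligible: A, B, D, E
Pot 2: 48 chips, eligible: B, D, E
Pot 3: 32 chips, eligible: D, E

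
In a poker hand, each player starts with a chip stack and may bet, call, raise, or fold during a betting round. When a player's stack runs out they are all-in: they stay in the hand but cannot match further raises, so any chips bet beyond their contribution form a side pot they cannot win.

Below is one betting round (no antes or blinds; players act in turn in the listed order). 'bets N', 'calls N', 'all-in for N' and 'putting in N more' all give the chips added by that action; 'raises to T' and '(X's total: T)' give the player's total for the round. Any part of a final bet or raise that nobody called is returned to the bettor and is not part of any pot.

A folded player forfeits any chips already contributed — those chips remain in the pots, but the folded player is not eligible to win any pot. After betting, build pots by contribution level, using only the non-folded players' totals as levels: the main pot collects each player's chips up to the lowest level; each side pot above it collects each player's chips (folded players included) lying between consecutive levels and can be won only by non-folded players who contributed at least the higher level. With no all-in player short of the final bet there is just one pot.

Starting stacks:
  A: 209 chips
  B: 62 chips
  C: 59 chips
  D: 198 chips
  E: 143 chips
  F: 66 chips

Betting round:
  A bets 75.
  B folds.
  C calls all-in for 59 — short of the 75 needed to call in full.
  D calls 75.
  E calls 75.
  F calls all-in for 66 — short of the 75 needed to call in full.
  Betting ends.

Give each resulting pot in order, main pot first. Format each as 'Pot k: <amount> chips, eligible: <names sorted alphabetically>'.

Pot 1: 295 chips, eligible: A, C, D, E, F
Pot 2: 28 chips, eligible: A, D, E, F
Pot 3: 27 chips, eligible: A, D, E

Derivation:
Contributions: A=75, C=59, D=75, E=75, F=66
Folded: B
Pot levels (distinct totals of non-folded players): 59, 66, 75
Layer 1-59: 59 each from A, C, D, E, F = 59*5 = 295 chips; eligible A, C, D, E, F
Layer 60-66: 7 each from A, D, E, F = 7*4 = 28 chips; eligible A, D, E, F
Layer 67-75: 9 each from A, D, E = 9*3 = 27 chips; eligible A, D, E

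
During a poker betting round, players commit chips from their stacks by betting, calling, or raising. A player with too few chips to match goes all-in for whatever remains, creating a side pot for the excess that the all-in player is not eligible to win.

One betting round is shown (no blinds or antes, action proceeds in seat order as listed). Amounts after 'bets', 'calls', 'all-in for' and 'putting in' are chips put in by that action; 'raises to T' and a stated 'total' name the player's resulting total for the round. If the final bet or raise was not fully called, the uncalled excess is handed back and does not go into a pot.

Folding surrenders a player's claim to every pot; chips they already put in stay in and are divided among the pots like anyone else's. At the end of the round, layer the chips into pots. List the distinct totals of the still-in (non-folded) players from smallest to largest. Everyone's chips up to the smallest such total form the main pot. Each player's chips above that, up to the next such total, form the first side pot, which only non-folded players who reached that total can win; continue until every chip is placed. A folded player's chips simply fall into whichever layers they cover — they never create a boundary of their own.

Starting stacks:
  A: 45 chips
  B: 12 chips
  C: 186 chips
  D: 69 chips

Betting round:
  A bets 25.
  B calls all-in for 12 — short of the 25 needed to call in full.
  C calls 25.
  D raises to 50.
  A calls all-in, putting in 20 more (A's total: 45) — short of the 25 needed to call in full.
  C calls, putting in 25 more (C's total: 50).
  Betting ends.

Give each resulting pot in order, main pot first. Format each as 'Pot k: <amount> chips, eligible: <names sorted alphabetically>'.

Contributions: A=45, B=12, C=50, D=50
Pot levels (distinct totals of non-folded players): 12, 45, 50
Layer 1-12: 12 each from A, B, C, D = 12*4 = 48 chips; eligible A, B, C, D
Layer 13-45: 33 each from A, C, D = 33*3 = 99 chips; eligible A, C, D
Layer 46-50: 5 each from C, D = 5*2 = 10 chips; eligible C, D

Pot 1: 48 chips, eligible: A, B, C, D
Pot 2: 99 chips, eligible: A, C, D
Pot 3: 10 chips, eligible: C, D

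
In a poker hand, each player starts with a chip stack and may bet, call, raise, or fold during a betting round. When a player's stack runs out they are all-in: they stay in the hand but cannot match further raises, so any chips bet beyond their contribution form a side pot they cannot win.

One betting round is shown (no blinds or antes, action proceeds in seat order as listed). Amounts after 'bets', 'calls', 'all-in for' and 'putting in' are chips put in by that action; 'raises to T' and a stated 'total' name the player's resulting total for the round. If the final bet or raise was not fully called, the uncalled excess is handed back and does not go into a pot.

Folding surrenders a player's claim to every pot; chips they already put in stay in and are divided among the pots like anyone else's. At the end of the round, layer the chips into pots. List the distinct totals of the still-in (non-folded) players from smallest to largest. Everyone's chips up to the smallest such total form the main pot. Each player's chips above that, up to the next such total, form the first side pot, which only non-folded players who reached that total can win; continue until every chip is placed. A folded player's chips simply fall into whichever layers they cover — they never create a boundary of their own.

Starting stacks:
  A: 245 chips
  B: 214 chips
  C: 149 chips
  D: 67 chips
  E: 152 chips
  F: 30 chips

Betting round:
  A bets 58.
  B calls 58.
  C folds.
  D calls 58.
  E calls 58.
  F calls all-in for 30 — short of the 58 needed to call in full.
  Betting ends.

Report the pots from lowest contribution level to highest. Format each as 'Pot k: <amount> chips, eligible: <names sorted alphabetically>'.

Pot 1: 150 chips, eligible: A, B, D, E, F
Pot 2: 112 chips, eligible: A, B, D, E

Derivation:
Contributions: A=58, B=58, D=58, E=58, F=30
Folded: C
Pot levels (distinct totals of non-folded players): 30, 58
Layer 1-30: 30 each from A, B, D, E, F = 30*5 = 150 chips; eligible A, B, D, E, F
Layer 31-58: 28 each from A, B, D, E = 28*4 = 112 chips; eligible A, B, D, E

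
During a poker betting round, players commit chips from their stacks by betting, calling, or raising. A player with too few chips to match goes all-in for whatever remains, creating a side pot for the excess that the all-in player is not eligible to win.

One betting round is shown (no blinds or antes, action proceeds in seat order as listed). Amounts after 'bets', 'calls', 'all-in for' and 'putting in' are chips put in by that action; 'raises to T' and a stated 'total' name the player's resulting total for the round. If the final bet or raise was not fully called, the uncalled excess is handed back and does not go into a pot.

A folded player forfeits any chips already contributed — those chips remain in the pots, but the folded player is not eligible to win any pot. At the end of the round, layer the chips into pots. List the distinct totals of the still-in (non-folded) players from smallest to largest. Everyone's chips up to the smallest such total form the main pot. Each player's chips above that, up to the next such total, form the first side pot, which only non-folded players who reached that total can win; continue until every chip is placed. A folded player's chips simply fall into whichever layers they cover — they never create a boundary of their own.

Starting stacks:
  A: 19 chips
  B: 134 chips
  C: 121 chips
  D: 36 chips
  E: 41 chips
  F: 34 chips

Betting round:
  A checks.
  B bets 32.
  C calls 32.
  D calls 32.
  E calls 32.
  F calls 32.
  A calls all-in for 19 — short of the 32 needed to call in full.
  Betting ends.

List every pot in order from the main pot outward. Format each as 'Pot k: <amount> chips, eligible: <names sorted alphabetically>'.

Contributions: A=19, B=32, C=32, D=32, E=32, F=32
Pot levels (distinct totals of non-folded players): 19, 32
Layer 1-19: 19 each from A, B, C, D, E, F = 19*6 = 114 chips; eligible A, B, C, D, E, F
Layer 20-32: 13 each from B, C, D, E, F = 13*5 = 65 chips; eligible B, C, D, E, F

Pot 1: 114 chips, eligible: A, B, C, D, E, F
Pot 2: 65 chips, eligible: B, C, D, E, F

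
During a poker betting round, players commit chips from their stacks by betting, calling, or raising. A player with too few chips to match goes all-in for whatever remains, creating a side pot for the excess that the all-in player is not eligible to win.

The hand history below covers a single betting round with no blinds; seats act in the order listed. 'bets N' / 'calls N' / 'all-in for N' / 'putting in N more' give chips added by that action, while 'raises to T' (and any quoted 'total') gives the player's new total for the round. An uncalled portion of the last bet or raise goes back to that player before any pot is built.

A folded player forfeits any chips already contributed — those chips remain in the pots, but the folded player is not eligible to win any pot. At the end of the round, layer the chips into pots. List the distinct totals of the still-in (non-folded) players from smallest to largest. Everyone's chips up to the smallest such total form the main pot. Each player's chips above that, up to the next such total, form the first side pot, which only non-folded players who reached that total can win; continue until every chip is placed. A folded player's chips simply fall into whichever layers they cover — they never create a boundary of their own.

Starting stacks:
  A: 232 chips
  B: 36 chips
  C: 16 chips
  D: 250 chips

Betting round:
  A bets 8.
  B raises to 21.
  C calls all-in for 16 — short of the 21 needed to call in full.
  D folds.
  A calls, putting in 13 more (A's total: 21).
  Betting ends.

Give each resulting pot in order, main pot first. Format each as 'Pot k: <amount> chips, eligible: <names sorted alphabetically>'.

Pot 1: 48 chips, eligible: A, B, C
Pot 2: 10 chips, eligible: A, B

Derivation:
Contributions: A=21, B=21, C=16
Folded: D
Pot levels (distinct totals of non-folded players): 16, 21
Layer 1-16: 16 each from A, B, C = 16*3 = 48 chips; eligible A, B, C
Layer 17-21: 5 each from A, B = 5*2 = 10 chips; eligible A, B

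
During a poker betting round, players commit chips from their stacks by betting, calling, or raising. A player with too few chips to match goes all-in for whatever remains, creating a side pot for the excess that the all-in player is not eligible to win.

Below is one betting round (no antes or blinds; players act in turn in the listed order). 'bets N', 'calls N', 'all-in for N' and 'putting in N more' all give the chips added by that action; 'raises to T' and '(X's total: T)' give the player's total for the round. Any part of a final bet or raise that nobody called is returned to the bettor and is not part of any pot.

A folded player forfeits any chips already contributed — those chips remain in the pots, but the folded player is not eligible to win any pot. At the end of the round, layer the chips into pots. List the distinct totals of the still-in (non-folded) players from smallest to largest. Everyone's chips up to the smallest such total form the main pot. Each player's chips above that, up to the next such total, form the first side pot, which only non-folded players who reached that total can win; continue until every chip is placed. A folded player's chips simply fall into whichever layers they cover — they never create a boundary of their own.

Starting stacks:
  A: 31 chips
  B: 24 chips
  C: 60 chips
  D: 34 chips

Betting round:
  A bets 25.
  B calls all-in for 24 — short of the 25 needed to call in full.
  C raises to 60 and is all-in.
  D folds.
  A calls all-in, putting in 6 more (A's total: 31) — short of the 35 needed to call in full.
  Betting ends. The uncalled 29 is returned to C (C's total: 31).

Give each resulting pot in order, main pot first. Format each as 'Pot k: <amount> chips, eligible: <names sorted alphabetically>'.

Pot 1: 72 chips, eligible: A, B, C
Pot 2: 14 chips, eligible: A, C

Derivation:
Contributions (after 29 returned to C): A=31, B=24, C=31
Folded: D
Pot levels (distinct totals of non-folded players): 24, 31
Layer 1-24: 24 each from A, B, C = 24*3 = 72 chips; eligible A, B, C
Layer 25-31: 7 each from A, C = 7*2 = 14 chips; eligible A, C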